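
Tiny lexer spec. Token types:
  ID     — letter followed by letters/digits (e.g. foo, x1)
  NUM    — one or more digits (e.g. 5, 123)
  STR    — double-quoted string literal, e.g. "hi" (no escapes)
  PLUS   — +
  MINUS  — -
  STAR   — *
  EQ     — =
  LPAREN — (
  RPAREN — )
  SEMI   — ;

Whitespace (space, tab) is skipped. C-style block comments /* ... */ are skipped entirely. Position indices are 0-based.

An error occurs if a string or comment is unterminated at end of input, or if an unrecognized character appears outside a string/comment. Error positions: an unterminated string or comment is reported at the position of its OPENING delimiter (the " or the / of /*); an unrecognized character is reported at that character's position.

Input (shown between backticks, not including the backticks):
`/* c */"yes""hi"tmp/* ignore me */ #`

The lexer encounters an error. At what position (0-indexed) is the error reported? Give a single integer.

pos=0: enter COMMENT mode (saw '/*')
exit COMMENT mode (now at pos=7)
pos=7: enter STRING mode
pos=7: emit STR "yes" (now at pos=12)
pos=12: enter STRING mode
pos=12: emit STR "hi" (now at pos=16)
pos=16: emit ID 'tmp' (now at pos=19)
pos=19: enter COMMENT mode (saw '/*')
exit COMMENT mode (now at pos=34)
pos=35: ERROR — unrecognized char '#'

Answer: 35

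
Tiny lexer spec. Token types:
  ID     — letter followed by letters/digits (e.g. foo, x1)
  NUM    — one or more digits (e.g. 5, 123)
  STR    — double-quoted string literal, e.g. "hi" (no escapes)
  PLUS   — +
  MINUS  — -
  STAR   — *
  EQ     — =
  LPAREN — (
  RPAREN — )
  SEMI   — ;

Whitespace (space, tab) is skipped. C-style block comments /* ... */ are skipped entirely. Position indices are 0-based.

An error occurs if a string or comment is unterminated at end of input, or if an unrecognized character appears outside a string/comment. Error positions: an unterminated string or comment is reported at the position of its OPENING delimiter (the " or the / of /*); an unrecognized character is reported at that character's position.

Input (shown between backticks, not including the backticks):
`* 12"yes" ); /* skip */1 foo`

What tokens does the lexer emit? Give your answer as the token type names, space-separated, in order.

pos=0: emit STAR '*'
pos=2: emit NUM '12' (now at pos=4)
pos=4: enter STRING mode
pos=4: emit STR "yes" (now at pos=9)
pos=10: emit RPAREN ')'
pos=11: emit SEMI ';'
pos=13: enter COMMENT mode (saw '/*')
exit COMMENT mode (now at pos=23)
pos=23: emit NUM '1' (now at pos=24)
pos=25: emit ID 'foo' (now at pos=28)
DONE. 7 tokens: [STAR, NUM, STR, RPAREN, SEMI, NUM, ID]

Answer: STAR NUM STR RPAREN SEMI NUM ID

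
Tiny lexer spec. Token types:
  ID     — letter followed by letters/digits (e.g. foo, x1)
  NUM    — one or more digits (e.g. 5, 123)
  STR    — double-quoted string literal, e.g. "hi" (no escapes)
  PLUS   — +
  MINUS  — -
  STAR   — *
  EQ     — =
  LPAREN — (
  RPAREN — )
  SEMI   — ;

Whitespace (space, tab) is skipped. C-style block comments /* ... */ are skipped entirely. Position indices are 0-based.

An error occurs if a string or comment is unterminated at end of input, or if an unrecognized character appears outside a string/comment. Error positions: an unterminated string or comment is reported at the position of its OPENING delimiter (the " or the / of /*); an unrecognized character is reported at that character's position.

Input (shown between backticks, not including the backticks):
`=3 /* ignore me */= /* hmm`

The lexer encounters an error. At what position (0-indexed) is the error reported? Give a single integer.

pos=0: emit EQ '='
pos=1: emit NUM '3' (now at pos=2)
pos=3: enter COMMENT mode (saw '/*')
exit COMMENT mode (now at pos=18)
pos=18: emit EQ '='
pos=20: enter COMMENT mode (saw '/*')
pos=20: ERROR — unterminated comment (reached EOF)

Answer: 20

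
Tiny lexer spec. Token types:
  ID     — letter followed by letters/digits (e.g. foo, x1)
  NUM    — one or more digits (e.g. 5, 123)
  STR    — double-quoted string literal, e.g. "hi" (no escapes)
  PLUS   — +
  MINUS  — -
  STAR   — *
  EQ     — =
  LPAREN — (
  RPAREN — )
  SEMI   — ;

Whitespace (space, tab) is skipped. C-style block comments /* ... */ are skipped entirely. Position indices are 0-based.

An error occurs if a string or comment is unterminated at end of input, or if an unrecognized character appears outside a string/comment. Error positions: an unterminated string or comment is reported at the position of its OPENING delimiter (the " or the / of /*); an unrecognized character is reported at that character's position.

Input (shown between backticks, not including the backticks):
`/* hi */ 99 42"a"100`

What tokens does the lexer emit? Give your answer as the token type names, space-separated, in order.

pos=0: enter COMMENT mode (saw '/*')
exit COMMENT mode (now at pos=8)
pos=9: emit NUM '99' (now at pos=11)
pos=12: emit NUM '42' (now at pos=14)
pos=14: enter STRING mode
pos=14: emit STR "a" (now at pos=17)
pos=17: emit NUM '100' (now at pos=20)
DONE. 4 tokens: [NUM, NUM, STR, NUM]

Answer: NUM NUM STR NUM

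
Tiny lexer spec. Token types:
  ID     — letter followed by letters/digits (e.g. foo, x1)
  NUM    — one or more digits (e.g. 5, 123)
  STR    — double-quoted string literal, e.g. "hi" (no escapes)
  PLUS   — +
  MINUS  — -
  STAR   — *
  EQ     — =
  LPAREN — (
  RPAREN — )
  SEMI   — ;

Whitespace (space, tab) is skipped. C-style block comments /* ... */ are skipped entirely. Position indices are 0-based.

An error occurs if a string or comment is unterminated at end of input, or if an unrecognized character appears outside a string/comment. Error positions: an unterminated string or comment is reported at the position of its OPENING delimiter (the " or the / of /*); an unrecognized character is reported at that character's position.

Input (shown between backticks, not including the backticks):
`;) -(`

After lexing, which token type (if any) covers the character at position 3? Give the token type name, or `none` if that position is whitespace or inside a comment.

pos=0: emit SEMI ';'
pos=1: emit RPAREN ')'
pos=3: emit MINUS '-'
pos=4: emit LPAREN '('
DONE. 4 tokens: [SEMI, RPAREN, MINUS, LPAREN]
Position 3: char is '-' -> MINUS

Answer: MINUS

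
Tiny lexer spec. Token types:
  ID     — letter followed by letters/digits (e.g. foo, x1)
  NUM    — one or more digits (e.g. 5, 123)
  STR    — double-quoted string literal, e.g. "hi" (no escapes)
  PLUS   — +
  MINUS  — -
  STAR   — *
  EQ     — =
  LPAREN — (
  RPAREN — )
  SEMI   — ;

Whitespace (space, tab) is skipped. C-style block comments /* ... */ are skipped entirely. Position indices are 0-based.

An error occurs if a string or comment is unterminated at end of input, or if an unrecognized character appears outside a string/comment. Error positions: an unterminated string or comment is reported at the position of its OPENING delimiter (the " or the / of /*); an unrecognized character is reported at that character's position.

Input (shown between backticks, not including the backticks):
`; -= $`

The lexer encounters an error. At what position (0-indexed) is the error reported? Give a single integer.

Answer: 5

Derivation:
pos=0: emit SEMI ';'
pos=2: emit MINUS '-'
pos=3: emit EQ '='
pos=5: ERROR — unrecognized char '$'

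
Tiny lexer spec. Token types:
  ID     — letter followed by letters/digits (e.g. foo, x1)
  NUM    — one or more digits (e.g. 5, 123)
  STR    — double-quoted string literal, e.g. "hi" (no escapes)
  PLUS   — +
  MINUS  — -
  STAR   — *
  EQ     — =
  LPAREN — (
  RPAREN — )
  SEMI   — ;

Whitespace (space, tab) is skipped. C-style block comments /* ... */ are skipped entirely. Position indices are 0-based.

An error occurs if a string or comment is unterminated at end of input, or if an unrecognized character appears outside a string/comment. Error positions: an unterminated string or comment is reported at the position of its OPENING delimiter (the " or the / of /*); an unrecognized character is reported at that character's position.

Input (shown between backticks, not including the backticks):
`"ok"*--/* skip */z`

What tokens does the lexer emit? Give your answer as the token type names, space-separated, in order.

Answer: STR STAR MINUS MINUS ID

Derivation:
pos=0: enter STRING mode
pos=0: emit STR "ok" (now at pos=4)
pos=4: emit STAR '*'
pos=5: emit MINUS '-'
pos=6: emit MINUS '-'
pos=7: enter COMMENT mode (saw '/*')
exit COMMENT mode (now at pos=17)
pos=17: emit ID 'z' (now at pos=18)
DONE. 5 tokens: [STR, STAR, MINUS, MINUS, ID]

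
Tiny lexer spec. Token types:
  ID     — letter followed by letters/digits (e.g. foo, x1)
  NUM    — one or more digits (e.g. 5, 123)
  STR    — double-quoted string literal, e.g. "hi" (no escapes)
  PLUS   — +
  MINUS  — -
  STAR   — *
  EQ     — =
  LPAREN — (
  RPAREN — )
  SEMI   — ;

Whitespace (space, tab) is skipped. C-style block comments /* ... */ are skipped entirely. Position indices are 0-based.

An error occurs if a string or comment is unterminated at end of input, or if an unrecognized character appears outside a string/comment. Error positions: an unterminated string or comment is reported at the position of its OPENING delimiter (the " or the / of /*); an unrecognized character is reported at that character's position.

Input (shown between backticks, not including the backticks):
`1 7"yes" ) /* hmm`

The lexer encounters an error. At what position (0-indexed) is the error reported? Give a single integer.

pos=0: emit NUM '1' (now at pos=1)
pos=2: emit NUM '7' (now at pos=3)
pos=3: enter STRING mode
pos=3: emit STR "yes" (now at pos=8)
pos=9: emit RPAREN ')'
pos=11: enter COMMENT mode (saw '/*')
pos=11: ERROR — unterminated comment (reached EOF)

Answer: 11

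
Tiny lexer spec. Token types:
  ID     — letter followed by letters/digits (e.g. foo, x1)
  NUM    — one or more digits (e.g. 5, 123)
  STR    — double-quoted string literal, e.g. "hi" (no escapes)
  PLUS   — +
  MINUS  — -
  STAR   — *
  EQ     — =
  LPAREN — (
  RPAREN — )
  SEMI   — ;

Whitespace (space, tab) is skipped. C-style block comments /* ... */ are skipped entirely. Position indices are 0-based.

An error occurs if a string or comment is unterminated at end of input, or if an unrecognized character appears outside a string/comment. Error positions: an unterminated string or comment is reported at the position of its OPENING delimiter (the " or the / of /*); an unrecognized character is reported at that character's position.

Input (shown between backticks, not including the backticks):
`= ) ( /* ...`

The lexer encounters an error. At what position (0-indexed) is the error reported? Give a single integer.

pos=0: emit EQ '='
pos=2: emit RPAREN ')'
pos=4: emit LPAREN '('
pos=6: enter COMMENT mode (saw '/*')
pos=6: ERROR — unterminated comment (reached EOF)

Answer: 6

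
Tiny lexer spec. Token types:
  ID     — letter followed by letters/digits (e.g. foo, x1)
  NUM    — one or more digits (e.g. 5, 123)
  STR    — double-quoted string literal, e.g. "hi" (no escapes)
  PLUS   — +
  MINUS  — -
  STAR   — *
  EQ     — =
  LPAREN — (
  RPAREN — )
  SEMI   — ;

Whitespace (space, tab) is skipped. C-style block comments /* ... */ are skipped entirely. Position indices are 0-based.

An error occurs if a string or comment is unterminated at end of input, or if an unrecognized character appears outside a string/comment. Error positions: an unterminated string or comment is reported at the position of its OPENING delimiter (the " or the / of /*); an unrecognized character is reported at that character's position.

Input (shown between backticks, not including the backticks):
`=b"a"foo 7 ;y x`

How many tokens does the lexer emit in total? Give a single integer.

Answer: 8

Derivation:
pos=0: emit EQ '='
pos=1: emit ID 'b' (now at pos=2)
pos=2: enter STRING mode
pos=2: emit STR "a" (now at pos=5)
pos=5: emit ID 'foo' (now at pos=8)
pos=9: emit NUM '7' (now at pos=10)
pos=11: emit SEMI ';'
pos=12: emit ID 'y' (now at pos=13)
pos=14: emit ID 'x' (now at pos=15)
DONE. 8 tokens: [EQ, ID, STR, ID, NUM, SEMI, ID, ID]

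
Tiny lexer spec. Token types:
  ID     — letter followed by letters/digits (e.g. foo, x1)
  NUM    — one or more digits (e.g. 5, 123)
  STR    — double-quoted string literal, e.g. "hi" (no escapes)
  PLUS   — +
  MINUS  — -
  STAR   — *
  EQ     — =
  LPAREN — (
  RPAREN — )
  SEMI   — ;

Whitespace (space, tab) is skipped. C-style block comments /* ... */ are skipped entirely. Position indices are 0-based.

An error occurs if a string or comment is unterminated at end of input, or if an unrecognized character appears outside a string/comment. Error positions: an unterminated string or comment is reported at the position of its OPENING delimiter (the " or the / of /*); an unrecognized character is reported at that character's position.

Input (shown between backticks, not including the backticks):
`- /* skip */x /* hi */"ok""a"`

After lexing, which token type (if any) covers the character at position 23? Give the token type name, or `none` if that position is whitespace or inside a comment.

pos=0: emit MINUS '-'
pos=2: enter COMMENT mode (saw '/*')
exit COMMENT mode (now at pos=12)
pos=12: emit ID 'x' (now at pos=13)
pos=14: enter COMMENT mode (saw '/*')
exit COMMENT mode (now at pos=22)
pos=22: enter STRING mode
pos=22: emit STR "ok" (now at pos=26)
pos=26: enter STRING mode
pos=26: emit STR "a" (now at pos=29)
DONE. 4 tokens: [MINUS, ID, STR, STR]
Position 23: char is 'o' -> STR

Answer: STR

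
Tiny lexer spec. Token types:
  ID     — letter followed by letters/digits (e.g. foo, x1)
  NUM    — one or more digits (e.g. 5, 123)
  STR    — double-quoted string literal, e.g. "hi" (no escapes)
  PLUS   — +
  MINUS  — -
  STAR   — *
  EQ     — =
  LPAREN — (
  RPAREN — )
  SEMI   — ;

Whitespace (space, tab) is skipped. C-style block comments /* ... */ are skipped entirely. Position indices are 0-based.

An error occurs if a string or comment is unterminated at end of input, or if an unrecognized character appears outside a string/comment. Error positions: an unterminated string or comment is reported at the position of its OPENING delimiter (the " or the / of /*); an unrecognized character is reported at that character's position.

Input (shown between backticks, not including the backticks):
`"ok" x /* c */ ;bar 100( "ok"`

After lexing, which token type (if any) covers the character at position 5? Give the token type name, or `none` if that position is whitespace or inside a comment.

Answer: ID

Derivation:
pos=0: enter STRING mode
pos=0: emit STR "ok" (now at pos=4)
pos=5: emit ID 'x' (now at pos=6)
pos=7: enter COMMENT mode (saw '/*')
exit COMMENT mode (now at pos=14)
pos=15: emit SEMI ';'
pos=16: emit ID 'bar' (now at pos=19)
pos=20: emit NUM '100' (now at pos=23)
pos=23: emit LPAREN '('
pos=25: enter STRING mode
pos=25: emit STR "ok" (now at pos=29)
DONE. 7 tokens: [STR, ID, SEMI, ID, NUM, LPAREN, STR]
Position 5: char is 'x' -> ID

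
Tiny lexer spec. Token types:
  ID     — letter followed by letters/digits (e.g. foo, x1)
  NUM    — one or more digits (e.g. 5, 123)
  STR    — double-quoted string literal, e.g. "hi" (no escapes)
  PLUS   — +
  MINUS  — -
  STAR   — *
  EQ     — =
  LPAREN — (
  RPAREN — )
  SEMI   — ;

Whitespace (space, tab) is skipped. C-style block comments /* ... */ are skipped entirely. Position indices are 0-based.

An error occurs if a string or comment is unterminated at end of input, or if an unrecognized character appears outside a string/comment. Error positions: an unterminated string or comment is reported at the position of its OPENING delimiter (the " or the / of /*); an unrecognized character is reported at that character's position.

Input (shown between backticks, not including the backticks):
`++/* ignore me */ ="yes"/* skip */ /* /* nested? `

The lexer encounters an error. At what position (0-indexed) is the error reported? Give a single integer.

Answer: 35

Derivation:
pos=0: emit PLUS '+'
pos=1: emit PLUS '+'
pos=2: enter COMMENT mode (saw '/*')
exit COMMENT mode (now at pos=17)
pos=18: emit EQ '='
pos=19: enter STRING mode
pos=19: emit STR "yes" (now at pos=24)
pos=24: enter COMMENT mode (saw '/*')
exit COMMENT mode (now at pos=34)
pos=35: enter COMMENT mode (saw '/*')
pos=35: ERROR — unterminated comment (reached EOF)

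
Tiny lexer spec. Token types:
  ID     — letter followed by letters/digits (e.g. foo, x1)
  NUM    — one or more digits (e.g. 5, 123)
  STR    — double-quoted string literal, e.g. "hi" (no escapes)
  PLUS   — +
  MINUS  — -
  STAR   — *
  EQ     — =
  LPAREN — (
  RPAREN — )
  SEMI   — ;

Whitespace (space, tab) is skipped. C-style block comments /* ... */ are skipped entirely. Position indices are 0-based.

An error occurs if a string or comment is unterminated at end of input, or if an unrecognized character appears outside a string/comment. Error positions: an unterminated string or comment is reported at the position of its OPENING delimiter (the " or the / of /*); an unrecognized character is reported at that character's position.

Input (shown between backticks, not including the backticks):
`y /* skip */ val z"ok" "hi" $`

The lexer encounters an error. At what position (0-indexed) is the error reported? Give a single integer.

Answer: 28

Derivation:
pos=0: emit ID 'y' (now at pos=1)
pos=2: enter COMMENT mode (saw '/*')
exit COMMENT mode (now at pos=12)
pos=13: emit ID 'val' (now at pos=16)
pos=17: emit ID 'z' (now at pos=18)
pos=18: enter STRING mode
pos=18: emit STR "ok" (now at pos=22)
pos=23: enter STRING mode
pos=23: emit STR "hi" (now at pos=27)
pos=28: ERROR — unrecognized char '$'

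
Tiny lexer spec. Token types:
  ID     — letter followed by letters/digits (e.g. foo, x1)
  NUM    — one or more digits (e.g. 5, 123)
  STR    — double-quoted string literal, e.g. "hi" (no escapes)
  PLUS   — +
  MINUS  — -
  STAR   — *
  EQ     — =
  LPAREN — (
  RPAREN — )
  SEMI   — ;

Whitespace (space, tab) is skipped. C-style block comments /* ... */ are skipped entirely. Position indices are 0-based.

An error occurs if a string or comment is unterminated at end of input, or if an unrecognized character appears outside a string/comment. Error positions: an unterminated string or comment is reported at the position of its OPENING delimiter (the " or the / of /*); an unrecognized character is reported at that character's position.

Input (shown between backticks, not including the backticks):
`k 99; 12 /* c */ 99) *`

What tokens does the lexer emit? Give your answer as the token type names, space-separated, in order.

pos=0: emit ID 'k' (now at pos=1)
pos=2: emit NUM '99' (now at pos=4)
pos=4: emit SEMI ';'
pos=6: emit NUM '12' (now at pos=8)
pos=9: enter COMMENT mode (saw '/*')
exit COMMENT mode (now at pos=16)
pos=17: emit NUM '99' (now at pos=19)
pos=19: emit RPAREN ')'
pos=21: emit STAR '*'
DONE. 7 tokens: [ID, NUM, SEMI, NUM, NUM, RPAREN, STAR]

Answer: ID NUM SEMI NUM NUM RPAREN STAR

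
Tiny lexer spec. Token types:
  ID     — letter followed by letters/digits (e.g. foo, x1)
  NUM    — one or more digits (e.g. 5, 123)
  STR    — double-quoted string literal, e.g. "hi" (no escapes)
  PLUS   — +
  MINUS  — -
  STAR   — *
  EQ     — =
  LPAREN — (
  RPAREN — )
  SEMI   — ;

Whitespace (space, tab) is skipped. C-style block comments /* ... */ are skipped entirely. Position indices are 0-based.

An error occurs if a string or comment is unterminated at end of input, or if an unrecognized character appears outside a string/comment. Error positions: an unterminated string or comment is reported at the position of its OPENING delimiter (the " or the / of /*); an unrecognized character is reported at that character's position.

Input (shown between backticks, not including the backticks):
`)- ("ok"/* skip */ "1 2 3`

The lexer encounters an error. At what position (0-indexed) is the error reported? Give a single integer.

pos=0: emit RPAREN ')'
pos=1: emit MINUS '-'
pos=3: emit LPAREN '('
pos=4: enter STRING mode
pos=4: emit STR "ok" (now at pos=8)
pos=8: enter COMMENT mode (saw '/*')
exit COMMENT mode (now at pos=18)
pos=19: enter STRING mode
pos=19: ERROR — unterminated string

Answer: 19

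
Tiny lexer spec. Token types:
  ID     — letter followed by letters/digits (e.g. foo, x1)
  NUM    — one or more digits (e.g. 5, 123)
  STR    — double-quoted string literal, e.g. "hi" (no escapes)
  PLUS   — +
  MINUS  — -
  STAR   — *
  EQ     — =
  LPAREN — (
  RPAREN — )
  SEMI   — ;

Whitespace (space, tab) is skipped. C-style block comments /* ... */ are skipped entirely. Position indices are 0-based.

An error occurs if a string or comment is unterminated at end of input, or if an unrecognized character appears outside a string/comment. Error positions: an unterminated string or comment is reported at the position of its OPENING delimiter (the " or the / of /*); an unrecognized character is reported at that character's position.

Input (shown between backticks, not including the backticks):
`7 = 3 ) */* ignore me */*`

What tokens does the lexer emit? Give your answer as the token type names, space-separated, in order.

pos=0: emit NUM '7' (now at pos=1)
pos=2: emit EQ '='
pos=4: emit NUM '3' (now at pos=5)
pos=6: emit RPAREN ')'
pos=8: emit STAR '*'
pos=9: enter COMMENT mode (saw '/*')
exit COMMENT mode (now at pos=24)
pos=24: emit STAR '*'
DONE. 6 tokens: [NUM, EQ, NUM, RPAREN, STAR, STAR]

Answer: NUM EQ NUM RPAREN STAR STAR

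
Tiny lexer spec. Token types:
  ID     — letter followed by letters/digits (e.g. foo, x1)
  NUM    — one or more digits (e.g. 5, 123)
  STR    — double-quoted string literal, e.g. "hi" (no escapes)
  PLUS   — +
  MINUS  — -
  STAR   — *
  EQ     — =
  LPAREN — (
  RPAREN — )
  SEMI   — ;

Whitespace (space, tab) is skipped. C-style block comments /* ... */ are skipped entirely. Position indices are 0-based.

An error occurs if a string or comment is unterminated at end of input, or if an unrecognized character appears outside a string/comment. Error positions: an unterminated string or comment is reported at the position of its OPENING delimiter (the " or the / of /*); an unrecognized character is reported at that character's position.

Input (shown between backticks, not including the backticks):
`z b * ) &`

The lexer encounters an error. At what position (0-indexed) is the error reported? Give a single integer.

Answer: 8

Derivation:
pos=0: emit ID 'z' (now at pos=1)
pos=2: emit ID 'b' (now at pos=3)
pos=4: emit STAR '*'
pos=6: emit RPAREN ')'
pos=8: ERROR — unrecognized char '&'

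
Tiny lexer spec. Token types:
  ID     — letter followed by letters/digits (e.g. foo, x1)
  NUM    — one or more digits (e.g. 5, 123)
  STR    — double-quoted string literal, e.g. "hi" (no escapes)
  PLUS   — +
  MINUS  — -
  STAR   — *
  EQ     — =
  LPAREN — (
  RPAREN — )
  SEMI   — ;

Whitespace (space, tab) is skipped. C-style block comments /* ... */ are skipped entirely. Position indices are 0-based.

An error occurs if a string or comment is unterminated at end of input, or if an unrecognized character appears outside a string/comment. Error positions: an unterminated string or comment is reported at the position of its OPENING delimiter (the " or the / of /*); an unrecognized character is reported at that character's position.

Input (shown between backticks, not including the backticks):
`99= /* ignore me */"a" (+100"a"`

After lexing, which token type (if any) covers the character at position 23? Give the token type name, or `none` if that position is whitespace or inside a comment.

Answer: LPAREN

Derivation:
pos=0: emit NUM '99' (now at pos=2)
pos=2: emit EQ '='
pos=4: enter COMMENT mode (saw '/*')
exit COMMENT mode (now at pos=19)
pos=19: enter STRING mode
pos=19: emit STR "a" (now at pos=22)
pos=23: emit LPAREN '('
pos=24: emit PLUS '+'
pos=25: emit NUM '100' (now at pos=28)
pos=28: enter STRING mode
pos=28: emit STR "a" (now at pos=31)
DONE. 7 tokens: [NUM, EQ, STR, LPAREN, PLUS, NUM, STR]
Position 23: char is '(' -> LPAREN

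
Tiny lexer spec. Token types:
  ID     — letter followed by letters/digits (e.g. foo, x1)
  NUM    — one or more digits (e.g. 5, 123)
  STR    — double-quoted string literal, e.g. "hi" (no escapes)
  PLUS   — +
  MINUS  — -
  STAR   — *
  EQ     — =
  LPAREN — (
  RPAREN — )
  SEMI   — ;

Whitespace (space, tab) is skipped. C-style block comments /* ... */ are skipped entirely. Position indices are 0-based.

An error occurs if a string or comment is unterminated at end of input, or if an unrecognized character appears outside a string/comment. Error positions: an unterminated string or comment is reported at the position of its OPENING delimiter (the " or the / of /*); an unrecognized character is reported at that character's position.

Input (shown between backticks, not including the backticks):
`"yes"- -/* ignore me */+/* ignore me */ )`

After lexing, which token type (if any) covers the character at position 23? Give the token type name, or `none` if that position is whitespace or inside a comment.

pos=0: enter STRING mode
pos=0: emit STR "yes" (now at pos=5)
pos=5: emit MINUS '-'
pos=7: emit MINUS '-'
pos=8: enter COMMENT mode (saw '/*')
exit COMMENT mode (now at pos=23)
pos=23: emit PLUS '+'
pos=24: enter COMMENT mode (saw '/*')
exit COMMENT mode (now at pos=39)
pos=40: emit RPAREN ')'
DONE. 5 tokens: [STR, MINUS, MINUS, PLUS, RPAREN]
Position 23: char is '+' -> PLUS

Answer: PLUS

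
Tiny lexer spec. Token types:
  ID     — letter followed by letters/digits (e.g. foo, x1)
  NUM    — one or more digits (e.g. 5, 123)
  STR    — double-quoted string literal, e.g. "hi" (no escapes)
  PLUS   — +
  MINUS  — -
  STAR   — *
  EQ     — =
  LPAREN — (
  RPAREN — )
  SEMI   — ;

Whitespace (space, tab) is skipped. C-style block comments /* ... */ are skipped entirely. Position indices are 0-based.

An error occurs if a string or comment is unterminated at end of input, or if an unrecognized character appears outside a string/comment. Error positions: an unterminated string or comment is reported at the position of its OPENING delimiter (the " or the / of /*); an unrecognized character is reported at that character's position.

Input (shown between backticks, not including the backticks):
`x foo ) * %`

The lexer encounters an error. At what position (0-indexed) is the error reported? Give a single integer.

Answer: 10

Derivation:
pos=0: emit ID 'x' (now at pos=1)
pos=2: emit ID 'foo' (now at pos=5)
pos=6: emit RPAREN ')'
pos=8: emit STAR '*'
pos=10: ERROR — unrecognized char '%'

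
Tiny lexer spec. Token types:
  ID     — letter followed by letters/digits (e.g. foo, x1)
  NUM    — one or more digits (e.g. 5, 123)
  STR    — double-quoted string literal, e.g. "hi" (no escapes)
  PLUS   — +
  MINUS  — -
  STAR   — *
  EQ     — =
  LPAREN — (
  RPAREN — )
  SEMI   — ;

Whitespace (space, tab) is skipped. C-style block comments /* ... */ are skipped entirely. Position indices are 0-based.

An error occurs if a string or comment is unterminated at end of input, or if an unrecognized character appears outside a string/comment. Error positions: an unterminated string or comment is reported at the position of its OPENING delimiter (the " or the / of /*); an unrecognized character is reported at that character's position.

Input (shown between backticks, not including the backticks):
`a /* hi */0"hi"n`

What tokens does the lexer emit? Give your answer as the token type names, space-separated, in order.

Answer: ID NUM STR ID

Derivation:
pos=0: emit ID 'a' (now at pos=1)
pos=2: enter COMMENT mode (saw '/*')
exit COMMENT mode (now at pos=10)
pos=10: emit NUM '0' (now at pos=11)
pos=11: enter STRING mode
pos=11: emit STR "hi" (now at pos=15)
pos=15: emit ID 'n' (now at pos=16)
DONE. 4 tokens: [ID, NUM, STR, ID]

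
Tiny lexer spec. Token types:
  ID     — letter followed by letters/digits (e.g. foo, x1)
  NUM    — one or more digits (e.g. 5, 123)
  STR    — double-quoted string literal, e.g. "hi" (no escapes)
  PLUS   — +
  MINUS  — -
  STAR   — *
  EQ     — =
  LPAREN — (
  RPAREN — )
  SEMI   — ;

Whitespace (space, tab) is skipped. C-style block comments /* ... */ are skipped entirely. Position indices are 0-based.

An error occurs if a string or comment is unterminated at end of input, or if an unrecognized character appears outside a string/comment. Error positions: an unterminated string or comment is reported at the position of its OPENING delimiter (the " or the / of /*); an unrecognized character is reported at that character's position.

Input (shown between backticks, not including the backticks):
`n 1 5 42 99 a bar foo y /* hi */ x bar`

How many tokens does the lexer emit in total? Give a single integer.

pos=0: emit ID 'n' (now at pos=1)
pos=2: emit NUM '1' (now at pos=3)
pos=4: emit NUM '5' (now at pos=5)
pos=6: emit NUM '42' (now at pos=8)
pos=9: emit NUM '99' (now at pos=11)
pos=12: emit ID 'a' (now at pos=13)
pos=14: emit ID 'bar' (now at pos=17)
pos=18: emit ID 'foo' (now at pos=21)
pos=22: emit ID 'y' (now at pos=23)
pos=24: enter COMMENT mode (saw '/*')
exit COMMENT mode (now at pos=32)
pos=33: emit ID 'x' (now at pos=34)
pos=35: emit ID 'bar' (now at pos=38)
DONE. 11 tokens: [ID, NUM, NUM, NUM, NUM, ID, ID, ID, ID, ID, ID]

Answer: 11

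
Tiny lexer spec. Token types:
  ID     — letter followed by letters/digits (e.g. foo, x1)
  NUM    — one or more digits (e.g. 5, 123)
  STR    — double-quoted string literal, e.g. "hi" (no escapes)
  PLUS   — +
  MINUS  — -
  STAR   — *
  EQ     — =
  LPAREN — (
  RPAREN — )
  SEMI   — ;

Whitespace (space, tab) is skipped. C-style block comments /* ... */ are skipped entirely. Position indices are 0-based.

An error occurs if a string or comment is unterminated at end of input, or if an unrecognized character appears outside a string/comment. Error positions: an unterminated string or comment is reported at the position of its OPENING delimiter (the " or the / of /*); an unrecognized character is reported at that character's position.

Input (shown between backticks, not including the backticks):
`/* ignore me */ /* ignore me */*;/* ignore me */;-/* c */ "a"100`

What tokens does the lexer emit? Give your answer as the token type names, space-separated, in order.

pos=0: enter COMMENT mode (saw '/*')
exit COMMENT mode (now at pos=15)
pos=16: enter COMMENT mode (saw '/*')
exit COMMENT mode (now at pos=31)
pos=31: emit STAR '*'
pos=32: emit SEMI ';'
pos=33: enter COMMENT mode (saw '/*')
exit COMMENT mode (now at pos=48)
pos=48: emit SEMI ';'
pos=49: emit MINUS '-'
pos=50: enter COMMENT mode (saw '/*')
exit COMMENT mode (now at pos=57)
pos=58: enter STRING mode
pos=58: emit STR "a" (now at pos=61)
pos=61: emit NUM '100' (now at pos=64)
DONE. 6 tokens: [STAR, SEMI, SEMI, MINUS, STR, NUM]

Answer: STAR SEMI SEMI MINUS STR NUM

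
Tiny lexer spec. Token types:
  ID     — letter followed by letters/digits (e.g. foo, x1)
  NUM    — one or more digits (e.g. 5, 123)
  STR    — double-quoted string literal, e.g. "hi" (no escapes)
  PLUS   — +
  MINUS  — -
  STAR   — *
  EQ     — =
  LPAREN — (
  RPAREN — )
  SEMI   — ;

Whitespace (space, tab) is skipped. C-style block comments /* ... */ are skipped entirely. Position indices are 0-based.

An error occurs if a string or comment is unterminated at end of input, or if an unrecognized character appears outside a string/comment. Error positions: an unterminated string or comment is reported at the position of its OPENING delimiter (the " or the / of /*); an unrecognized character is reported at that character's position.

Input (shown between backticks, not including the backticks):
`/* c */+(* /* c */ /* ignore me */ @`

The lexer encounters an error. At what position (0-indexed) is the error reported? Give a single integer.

Answer: 35

Derivation:
pos=0: enter COMMENT mode (saw '/*')
exit COMMENT mode (now at pos=7)
pos=7: emit PLUS '+'
pos=8: emit LPAREN '('
pos=9: emit STAR '*'
pos=11: enter COMMENT mode (saw '/*')
exit COMMENT mode (now at pos=18)
pos=19: enter COMMENT mode (saw '/*')
exit COMMENT mode (now at pos=34)
pos=35: ERROR — unrecognized char '@'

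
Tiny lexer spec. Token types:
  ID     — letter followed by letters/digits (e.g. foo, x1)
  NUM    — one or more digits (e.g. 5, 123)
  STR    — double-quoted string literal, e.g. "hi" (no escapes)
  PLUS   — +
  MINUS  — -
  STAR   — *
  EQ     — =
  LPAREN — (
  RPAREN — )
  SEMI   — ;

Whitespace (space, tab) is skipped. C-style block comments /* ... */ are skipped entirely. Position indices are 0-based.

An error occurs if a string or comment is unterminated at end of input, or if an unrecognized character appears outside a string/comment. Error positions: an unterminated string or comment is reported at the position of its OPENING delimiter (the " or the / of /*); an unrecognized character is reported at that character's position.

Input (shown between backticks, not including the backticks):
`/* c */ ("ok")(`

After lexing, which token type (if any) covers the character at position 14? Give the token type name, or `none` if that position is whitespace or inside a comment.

pos=0: enter COMMENT mode (saw '/*')
exit COMMENT mode (now at pos=7)
pos=8: emit LPAREN '('
pos=9: enter STRING mode
pos=9: emit STR "ok" (now at pos=13)
pos=13: emit RPAREN ')'
pos=14: emit LPAREN '('
DONE. 4 tokens: [LPAREN, STR, RPAREN, LPAREN]
Position 14: char is '(' -> LPAREN

Answer: LPAREN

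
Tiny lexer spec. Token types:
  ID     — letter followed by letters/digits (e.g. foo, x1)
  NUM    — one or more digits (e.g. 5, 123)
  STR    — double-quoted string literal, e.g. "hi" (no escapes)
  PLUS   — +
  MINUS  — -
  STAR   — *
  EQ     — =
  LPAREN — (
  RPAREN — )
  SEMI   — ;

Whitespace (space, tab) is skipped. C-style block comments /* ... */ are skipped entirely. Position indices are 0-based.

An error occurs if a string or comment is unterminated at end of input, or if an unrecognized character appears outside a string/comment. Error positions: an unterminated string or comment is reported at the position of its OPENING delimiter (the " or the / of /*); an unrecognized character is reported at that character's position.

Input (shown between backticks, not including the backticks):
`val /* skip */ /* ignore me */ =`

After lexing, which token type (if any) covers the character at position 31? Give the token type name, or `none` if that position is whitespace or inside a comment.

pos=0: emit ID 'val' (now at pos=3)
pos=4: enter COMMENT mode (saw '/*')
exit COMMENT mode (now at pos=14)
pos=15: enter COMMENT mode (saw '/*')
exit COMMENT mode (now at pos=30)
pos=31: emit EQ '='
DONE. 2 tokens: [ID, EQ]
Position 31: char is '=' -> EQ

Answer: EQ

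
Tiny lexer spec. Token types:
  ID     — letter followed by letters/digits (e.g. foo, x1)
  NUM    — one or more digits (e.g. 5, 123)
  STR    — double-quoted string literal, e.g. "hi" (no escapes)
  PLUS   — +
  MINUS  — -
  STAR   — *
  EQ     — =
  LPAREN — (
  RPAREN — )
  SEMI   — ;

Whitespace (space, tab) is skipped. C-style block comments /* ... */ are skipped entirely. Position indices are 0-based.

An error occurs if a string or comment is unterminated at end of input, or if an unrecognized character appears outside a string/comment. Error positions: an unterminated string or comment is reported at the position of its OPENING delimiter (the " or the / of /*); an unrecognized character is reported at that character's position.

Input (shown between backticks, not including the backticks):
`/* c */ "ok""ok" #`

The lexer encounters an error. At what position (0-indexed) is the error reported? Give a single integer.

pos=0: enter COMMENT mode (saw '/*')
exit COMMENT mode (now at pos=7)
pos=8: enter STRING mode
pos=8: emit STR "ok" (now at pos=12)
pos=12: enter STRING mode
pos=12: emit STR "ok" (now at pos=16)
pos=17: ERROR — unrecognized char '#'

Answer: 17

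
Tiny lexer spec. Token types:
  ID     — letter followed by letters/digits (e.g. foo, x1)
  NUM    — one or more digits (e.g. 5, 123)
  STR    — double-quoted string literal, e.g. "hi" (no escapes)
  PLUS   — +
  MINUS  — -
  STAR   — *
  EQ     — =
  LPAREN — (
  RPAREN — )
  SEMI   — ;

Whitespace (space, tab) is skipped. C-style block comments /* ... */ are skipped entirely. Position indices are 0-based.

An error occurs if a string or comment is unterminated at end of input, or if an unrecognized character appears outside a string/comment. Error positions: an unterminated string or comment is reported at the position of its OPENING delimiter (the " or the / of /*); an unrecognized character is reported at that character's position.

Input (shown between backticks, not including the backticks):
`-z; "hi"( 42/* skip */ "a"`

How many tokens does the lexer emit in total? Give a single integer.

pos=0: emit MINUS '-'
pos=1: emit ID 'z' (now at pos=2)
pos=2: emit SEMI ';'
pos=4: enter STRING mode
pos=4: emit STR "hi" (now at pos=8)
pos=8: emit LPAREN '('
pos=10: emit NUM '42' (now at pos=12)
pos=12: enter COMMENT mode (saw '/*')
exit COMMENT mode (now at pos=22)
pos=23: enter STRING mode
pos=23: emit STR "a" (now at pos=26)
DONE. 7 tokens: [MINUS, ID, SEMI, STR, LPAREN, NUM, STR]

Answer: 7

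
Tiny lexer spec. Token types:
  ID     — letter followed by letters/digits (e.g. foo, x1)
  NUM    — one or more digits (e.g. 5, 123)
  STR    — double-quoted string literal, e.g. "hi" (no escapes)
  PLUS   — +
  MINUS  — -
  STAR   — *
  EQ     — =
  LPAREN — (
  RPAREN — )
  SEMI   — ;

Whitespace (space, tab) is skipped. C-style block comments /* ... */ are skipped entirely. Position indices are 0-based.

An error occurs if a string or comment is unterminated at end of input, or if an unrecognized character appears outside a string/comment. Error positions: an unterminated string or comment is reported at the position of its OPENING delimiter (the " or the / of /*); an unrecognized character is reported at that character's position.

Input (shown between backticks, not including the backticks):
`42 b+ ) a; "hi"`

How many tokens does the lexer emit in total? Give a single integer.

pos=0: emit NUM '42' (now at pos=2)
pos=3: emit ID 'b' (now at pos=4)
pos=4: emit PLUS '+'
pos=6: emit RPAREN ')'
pos=8: emit ID 'a' (now at pos=9)
pos=9: emit SEMI ';'
pos=11: enter STRING mode
pos=11: emit STR "hi" (now at pos=15)
DONE. 7 tokens: [NUM, ID, PLUS, RPAREN, ID, SEMI, STR]

Answer: 7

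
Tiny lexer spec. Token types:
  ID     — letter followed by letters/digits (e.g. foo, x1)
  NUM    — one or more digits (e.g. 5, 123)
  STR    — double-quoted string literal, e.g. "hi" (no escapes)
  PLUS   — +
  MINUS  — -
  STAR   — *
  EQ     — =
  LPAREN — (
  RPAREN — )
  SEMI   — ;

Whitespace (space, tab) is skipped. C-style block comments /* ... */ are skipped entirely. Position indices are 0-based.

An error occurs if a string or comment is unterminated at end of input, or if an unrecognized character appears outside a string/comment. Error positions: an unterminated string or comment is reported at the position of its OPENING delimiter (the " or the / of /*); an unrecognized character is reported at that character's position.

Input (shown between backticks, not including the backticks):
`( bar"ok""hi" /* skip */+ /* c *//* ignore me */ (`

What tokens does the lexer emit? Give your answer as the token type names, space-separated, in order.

Answer: LPAREN ID STR STR PLUS LPAREN

Derivation:
pos=0: emit LPAREN '('
pos=2: emit ID 'bar' (now at pos=5)
pos=5: enter STRING mode
pos=5: emit STR "ok" (now at pos=9)
pos=9: enter STRING mode
pos=9: emit STR "hi" (now at pos=13)
pos=14: enter COMMENT mode (saw '/*')
exit COMMENT mode (now at pos=24)
pos=24: emit PLUS '+'
pos=26: enter COMMENT mode (saw '/*')
exit COMMENT mode (now at pos=33)
pos=33: enter COMMENT mode (saw '/*')
exit COMMENT mode (now at pos=48)
pos=49: emit LPAREN '('
DONE. 6 tokens: [LPAREN, ID, STR, STR, PLUS, LPAREN]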